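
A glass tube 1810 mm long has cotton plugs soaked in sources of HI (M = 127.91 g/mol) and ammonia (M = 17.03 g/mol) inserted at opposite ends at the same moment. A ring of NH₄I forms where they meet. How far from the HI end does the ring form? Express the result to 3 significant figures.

In equal time, each gas travels a distance ∝ its rate ∝ 1/√M, so d_HI/d_NH₃ = √(M_NH₃/M_HI) = √(17.03/127.91) = 0.3649.
With d_HI + d_NH₃ = 1810 mm, d_NH₃ = 1810/(1 + 0.3649) = 1326 mm.
d_HI = 1810 − 1326 = 484 mm.

484 mm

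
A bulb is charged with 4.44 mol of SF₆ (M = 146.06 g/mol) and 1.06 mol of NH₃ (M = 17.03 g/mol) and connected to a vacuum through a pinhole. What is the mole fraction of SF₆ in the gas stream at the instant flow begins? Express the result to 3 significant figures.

The effusion rate of species i is ∝ p_i/√M_i ∝ n_i/√M_i.
x_SF₆(eff) = (n_SF₆/√M_SF₆) / (n_SF₆/√M_SF₆ + n_NH₃/√M_NH₃)
= (4.44/√146.06) / (4.44/√146.06 + 1.06/√17.03) = 0.3674/(0.3674 + 0.2569) = 0.589.

0.589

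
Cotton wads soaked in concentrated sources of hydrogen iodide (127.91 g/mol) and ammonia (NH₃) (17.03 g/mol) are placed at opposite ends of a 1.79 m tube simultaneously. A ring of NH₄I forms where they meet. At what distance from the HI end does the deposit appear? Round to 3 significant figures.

Graham's law gives d_HI/d_NH₃ = rate_HI/rate_NH₃ = √(M_NH₃/M_HI) = √(17.03/127.91) = 0.3649.
With d_HI + d_NH₃ = 1.79 m, d_NH₃ = 1.79/(1 + 0.3649) = 1.311 m.
d_HI = 1.79 − 1.311 = 0.479 m.

0.479 m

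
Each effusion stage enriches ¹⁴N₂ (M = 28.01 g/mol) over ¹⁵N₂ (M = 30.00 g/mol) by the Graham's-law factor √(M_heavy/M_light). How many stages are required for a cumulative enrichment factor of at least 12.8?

75

Per stage α = (30.00/28.01)^(1/2) = 1.07105^0.5, giving ln α = 0.03432.
Need α^N ≥ 12.8 ⇒ N ≥ ln(12.8) / ln α = 2.549 / 0.03432 = 74.29.
Minimum whole number of stages: N = 75.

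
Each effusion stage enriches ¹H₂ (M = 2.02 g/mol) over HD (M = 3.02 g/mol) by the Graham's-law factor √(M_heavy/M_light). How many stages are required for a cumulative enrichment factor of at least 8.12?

11

Per stage α = (3.02/2.02)^(1/2) = 1.49505^0.5, giving ln α = 0.2011.
Need α^N ≥ 8.12 ⇒ N ≥ ln(8.12) / ln α = 2.094 / 0.2011 = 10.42.
Rounding up, N = 11 stages.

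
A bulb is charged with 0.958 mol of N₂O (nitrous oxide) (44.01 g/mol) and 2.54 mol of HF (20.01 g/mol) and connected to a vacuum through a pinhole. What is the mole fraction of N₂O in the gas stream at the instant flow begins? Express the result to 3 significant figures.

0.203

The effusion rate of species i is ∝ p_i/√M_i ∝ n_i/√M_i.
x_N₂O(eff) = (n_N₂O/√M_N₂O) / (n_N₂O/√M_N₂O + n_HF/√M_HF)
= (0.958/√44.01) / (0.958/√44.01 + 2.54/√20.01) = 0.1444/(0.1444 + 0.5678) = 0.203.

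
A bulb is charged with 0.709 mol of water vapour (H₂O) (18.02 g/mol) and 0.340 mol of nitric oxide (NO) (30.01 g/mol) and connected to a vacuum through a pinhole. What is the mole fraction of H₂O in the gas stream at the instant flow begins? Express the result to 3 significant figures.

Effusion rate of each component ∝ n_i/√M_i (partial pressure × 1/√M).
So x_H₂O in the escaping gas = (n_H₂O/√M_H₂O) / Σ(n_i/√M_i)
= (0.709/√18.02) / (0.709/√18.02 + 0.340/√30.01) = 0.1670/(0.1670 + 0.06206) = 0.729.

0.729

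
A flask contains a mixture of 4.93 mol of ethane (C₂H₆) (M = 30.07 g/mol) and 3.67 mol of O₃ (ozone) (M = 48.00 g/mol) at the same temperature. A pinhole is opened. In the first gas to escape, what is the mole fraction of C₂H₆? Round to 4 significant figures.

0.6292

The effusion rate of species i is ∝ p_i/√M_i ∝ n_i/√M_i.
x_C₂H₆(eff) = (n_C₂H₆/√M_C₂H₆) / (n_C₂H₆/√M_C₂H₆ + n_O₃/√M_O₃)
= (4.93/√30.07) / (4.93/√30.07 + 3.67/√48.00) = 0.8990/(0.8990 + 0.5297) = 0.6292.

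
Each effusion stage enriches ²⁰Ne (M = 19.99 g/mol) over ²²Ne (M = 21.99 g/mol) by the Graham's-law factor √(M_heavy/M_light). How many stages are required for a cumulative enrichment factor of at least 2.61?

21

Single-stage factor α = √(21.99/19.99), so ln α = ½ ln(1.10005) = 0.04768.
Need α^N ≥ 2.61 ⇒ N ≥ ln(2.61) / ln α = 0.9594 / 0.04768 = 20.12.
Minimum whole number of stages: N = 21.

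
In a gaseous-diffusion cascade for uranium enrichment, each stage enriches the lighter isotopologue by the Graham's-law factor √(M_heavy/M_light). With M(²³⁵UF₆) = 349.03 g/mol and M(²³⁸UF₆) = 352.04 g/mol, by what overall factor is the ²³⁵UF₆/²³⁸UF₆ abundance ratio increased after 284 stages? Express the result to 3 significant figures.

Overall factor = α^284 with α = √(352.04/349.03), i.e. (352.04/349.03)^(284/2).
= 1.00862^142 = 3.38.

3.38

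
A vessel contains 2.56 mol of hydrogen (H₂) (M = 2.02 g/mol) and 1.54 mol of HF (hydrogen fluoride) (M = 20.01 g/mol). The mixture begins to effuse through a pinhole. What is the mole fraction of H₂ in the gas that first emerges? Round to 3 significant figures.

The effusion rate of species i is ∝ p_i/√M_i ∝ n_i/√M_i.
Mole fraction of H₂ in the effusate = (n_H₂/√M_H₂) / (n_H₂/√M_H₂ + n_HF/√M_HF)
= (2.56/√2.02) / (2.56/√2.02 + 1.54/√20.01) = 1.801/(1.801 + 0.3443) = 0.840.

0.840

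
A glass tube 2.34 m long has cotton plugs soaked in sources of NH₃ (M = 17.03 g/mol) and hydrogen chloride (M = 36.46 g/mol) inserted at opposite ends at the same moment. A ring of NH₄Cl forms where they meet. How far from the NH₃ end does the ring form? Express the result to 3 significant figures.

Distances travelled in equal time are proportional to diffusion rates, so d_NH₃/d_HCl = √(M_HCl/M_NH₃) = √(36.46/17.03) = 1.463.
With d_NH₃ + d_HCl = 2.34 m, d_HCl = 2.34/(1 + 1.463) = 0.9500 m.
d_NH₃ = 2.34 − 0.9500 = 1.39 m.

1.39 m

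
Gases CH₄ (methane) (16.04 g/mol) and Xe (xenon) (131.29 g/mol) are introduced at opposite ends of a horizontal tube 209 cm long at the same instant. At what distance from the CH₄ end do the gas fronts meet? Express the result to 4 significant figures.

154.9 cm

Distances travelled in equal time are proportional to diffusion rates, so d_CH₄/d_Xe = √(M_Xe/M_CH₄) = √(131.29/16.04) = 2.861.
With d_CH₄ + d_Xe = 209 cm, d_Xe = 209/(1 + 2.861) = 54.13 cm.
d_CH₄ = 209 − 54.13 = 154.9 cm.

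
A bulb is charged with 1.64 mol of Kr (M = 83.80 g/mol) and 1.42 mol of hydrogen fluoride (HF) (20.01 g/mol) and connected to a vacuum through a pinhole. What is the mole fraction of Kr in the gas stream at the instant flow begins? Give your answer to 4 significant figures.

Each component's effusion rate ∝ (its partial pressure)·(1/√M) ∝ n_i/√M_i.
Mole fraction of Kr in the effusate = (n_Kr/√M_Kr) / (n_Kr/√M_Kr + n_HF/√M_HF)
= (1.64/√83.80) / (1.64/√83.80 + 1.42/√20.01) = 0.1792/(0.1792 + 0.3174) = 0.3608.

0.3608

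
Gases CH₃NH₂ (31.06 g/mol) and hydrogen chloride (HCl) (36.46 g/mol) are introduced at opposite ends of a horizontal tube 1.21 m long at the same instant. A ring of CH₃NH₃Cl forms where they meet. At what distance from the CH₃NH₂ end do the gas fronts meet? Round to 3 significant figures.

0.629 m

Distances travelled in equal time are proportional to diffusion rates, so d_CH₃NH₂/d_HCl = √(M_HCl/M_CH₃NH₂) = √(36.46/31.06) = 1.083.
With d_CH₃NH₂ + d_HCl = 1.21 m, d_HCl = 1.21/(1 + 1.083) = 0.5808 m.
d_CH₃NH₂ = 1.21 − 0.5808 = 0.629 m.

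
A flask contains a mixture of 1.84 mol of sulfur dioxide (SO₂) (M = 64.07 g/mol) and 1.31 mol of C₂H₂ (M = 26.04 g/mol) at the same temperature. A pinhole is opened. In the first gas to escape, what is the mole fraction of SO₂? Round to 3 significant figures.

The effusion rate of species i is ∝ p_i/√M_i ∝ n_i/√M_i.
x_SO₂(eff) = (n_SO₂/√M_SO₂) / (n_SO₂/√M_SO₂ + n_C₂H₂/√M_C₂H₂)
= (1.84/√64.07) / (1.84/√64.07 + 1.31/√26.04) = 0.2299/(0.2299 + 0.2567) = 0.472.

0.472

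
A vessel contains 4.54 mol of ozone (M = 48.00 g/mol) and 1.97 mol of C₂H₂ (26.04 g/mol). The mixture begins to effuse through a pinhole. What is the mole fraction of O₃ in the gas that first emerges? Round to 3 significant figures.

0.629

Each component's effusion rate ∝ (its partial pressure)·(1/√M) ∝ n_i/√M_i.
x_O₃(eff) = (n_O₃/√M_O₃) / (n_O₃/√M_O₃ + n_C₂H₂/√M_C₂H₂)
= (4.54/√48.00) / (4.54/√48.00 + 1.97/√26.04) = 0.6553/(0.6553 + 0.3861) = 0.629.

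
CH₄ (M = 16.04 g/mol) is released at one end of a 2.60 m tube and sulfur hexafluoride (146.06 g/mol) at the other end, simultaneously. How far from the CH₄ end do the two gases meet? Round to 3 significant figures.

The fronts meet when d_CH₄ + d_SF₆ = L with d_CH₄/d_SF₆ = √(M_SF₆/M_CH₄) (Graham's law). Here √(M_SF₆/M_CH₄) = √(146.06/16.04) = 3.018.
With d_CH₄ + d_SF₆ = 2.60 m, d_SF₆ = 2.60/(1 + 3.018) = 0.6472 m.
d_CH₄ = 2.60 − 0.6472 = 1.95 m.

1.95 m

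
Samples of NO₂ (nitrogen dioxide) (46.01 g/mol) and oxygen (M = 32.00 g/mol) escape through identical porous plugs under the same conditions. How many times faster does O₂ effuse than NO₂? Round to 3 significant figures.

1.20

Since effusion rate ∝ 1/√M, rate_O₂/rate_NO₂ = √(M_NO₂/M_O₂) = √(46.01/32.00) = √1.438 = 1.20.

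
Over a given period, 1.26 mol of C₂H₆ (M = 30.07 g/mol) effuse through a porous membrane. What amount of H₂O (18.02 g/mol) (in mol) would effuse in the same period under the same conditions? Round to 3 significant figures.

1.63 mol

Since effusion rate ∝ 1/√M, rate_H₂O/rate_C₂H₆ = √(M_C₂H₆/M_H₂O) = √(30.07/18.02) = √1.669 = 1.292.
So the amount for H₂O is 1.26 × 1.292 = 1.63 mol.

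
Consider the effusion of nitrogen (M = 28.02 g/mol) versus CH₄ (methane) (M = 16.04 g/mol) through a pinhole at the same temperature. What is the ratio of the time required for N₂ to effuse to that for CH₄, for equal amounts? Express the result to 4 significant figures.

From Graham's law, t_N₂/t_CH₄ = √(M_N₂/M_CH₄) = √(28.02/16.04) = √1.747 = 1.322.

1.322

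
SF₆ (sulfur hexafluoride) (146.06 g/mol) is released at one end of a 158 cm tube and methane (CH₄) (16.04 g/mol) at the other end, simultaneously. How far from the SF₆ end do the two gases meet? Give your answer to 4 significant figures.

Distances travelled in equal time are proportional to diffusion rates, so d_SF₆/d_CH₄ = √(M_CH₄/M_SF₆) = √(16.04/146.06) = 0.3314.
With d_SF₆ + d_CH₄ = 158 cm, d_CH₄ = 158/(1 + 0.3314) = 118.7 cm.
d_SF₆ = 158 − 118.7 = 39.33 cm.

39.33 cm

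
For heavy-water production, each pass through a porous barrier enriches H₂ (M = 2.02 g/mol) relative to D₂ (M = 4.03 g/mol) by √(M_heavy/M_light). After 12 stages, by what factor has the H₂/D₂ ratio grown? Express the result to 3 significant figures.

63.1

Overall factor = α^12 with α = √(4.03/2.02), i.e. (4.03/2.02)^(12/2).
= 1.99505^6 = 63.1.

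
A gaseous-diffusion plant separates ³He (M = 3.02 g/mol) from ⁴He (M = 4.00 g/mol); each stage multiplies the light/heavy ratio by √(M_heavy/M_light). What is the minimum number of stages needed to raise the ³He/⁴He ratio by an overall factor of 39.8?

27

With α = √(4.00/3.02) per stage, ln α = ½ ln(1.32450) = 0.1405.
Need α^N ≥ 39.8 ⇒ N ≥ ln(39.8) / ln α = 3.684 / 0.1405 = 26.22.
So at least 27 stages are needed.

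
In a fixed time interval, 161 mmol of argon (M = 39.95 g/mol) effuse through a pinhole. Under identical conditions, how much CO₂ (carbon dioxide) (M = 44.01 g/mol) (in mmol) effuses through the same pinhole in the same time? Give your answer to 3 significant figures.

153 mmol

By Graham's law, rate_CO₂/rate_Ar = √(M_Ar/M_CO₂) = √(39.95/44.01) = √0.9077 = 0.9528.
So the amount for CO₂ is 161 × 0.9528 = 153 mmol.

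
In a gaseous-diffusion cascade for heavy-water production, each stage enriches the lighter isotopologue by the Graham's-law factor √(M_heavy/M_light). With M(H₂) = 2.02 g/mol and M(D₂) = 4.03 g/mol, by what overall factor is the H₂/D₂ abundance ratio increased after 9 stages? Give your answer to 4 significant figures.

Each stage multiplies the ratio by α = √(4.03/2.02), so after 9 stages the overall factor is α^9 = (4.03/2.02)^(9/2).
= 1.99505^(9/2) = 22.38.

22.38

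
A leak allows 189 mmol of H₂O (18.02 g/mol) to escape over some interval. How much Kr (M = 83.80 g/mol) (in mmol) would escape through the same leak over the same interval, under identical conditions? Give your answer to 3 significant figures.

87.6 mmol

By Graham's law, rate_Kr/rate_H₂O = √(M_H₂O/M_Kr) = √(18.02/83.80) = √0.2150 = 0.4637.
So the amount for Kr is 189 × 0.4637 = 87.6 mmol.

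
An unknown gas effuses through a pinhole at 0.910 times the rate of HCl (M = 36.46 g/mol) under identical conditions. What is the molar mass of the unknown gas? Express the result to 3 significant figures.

44.0 g/mol

Using Graham's law: rate_X/rate_HCl = √(M_HCl/M_X).
0.910 = √(36.46/M_X)
M_X = 36.46 / 0.910² = 36.46 / 0.8281 = 44.0 g/mol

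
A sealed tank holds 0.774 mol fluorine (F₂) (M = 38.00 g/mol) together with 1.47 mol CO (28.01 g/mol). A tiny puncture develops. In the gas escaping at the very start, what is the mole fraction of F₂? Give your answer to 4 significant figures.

Each component's effusion rate ∝ (its partial pressure)·(1/√M) ∝ n_i/√M_i.
Mole fraction of F₂ in the effusate = (n_F₂/√M_F₂) / (n_F₂/√M_F₂ + n_CO/√M_CO)
= (0.774/√38.00) / (0.774/√38.00 + 1.47/√28.01) = 0.1256/(0.1256 + 0.2778) = 0.3113.

0.3113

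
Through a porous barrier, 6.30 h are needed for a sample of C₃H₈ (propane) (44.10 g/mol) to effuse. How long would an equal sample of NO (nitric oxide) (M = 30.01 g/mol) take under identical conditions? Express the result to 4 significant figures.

5.197 h

Graham's law gives t_NO/t_C₃H₈ = √(M_NO/M_C₃H₈) = √(30.01/44.10) = √0.6805 = 0.8249.
So the time for NO is 6.30 × 0.8249 = 5.197 h.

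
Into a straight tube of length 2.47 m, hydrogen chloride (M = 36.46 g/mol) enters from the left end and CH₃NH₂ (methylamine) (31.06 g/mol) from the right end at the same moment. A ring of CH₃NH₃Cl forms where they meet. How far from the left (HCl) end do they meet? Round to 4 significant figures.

1.186 m

The fronts meet when d_HCl + d_CH₃NH₂ = L with d_HCl/d_CH₃NH₂ = √(M_CH₃NH₂/M_HCl) (Graham's law). Here √(M_CH₃NH₂/M_HCl) = √(31.06/36.46) = 0.9230.
With d_HCl + d_CH₃NH₂ = 2.47 m, d_CH₃NH₂ = 2.47/(1 + 0.9230) = 1.284 m.
d_HCl = 2.47 − 1.284 = 1.186 m.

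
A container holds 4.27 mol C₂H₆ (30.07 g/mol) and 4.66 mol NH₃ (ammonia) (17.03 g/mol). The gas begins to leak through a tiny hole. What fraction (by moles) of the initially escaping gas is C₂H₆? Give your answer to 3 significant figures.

0.408

Each component's effusion rate ∝ (its partial pressure)·(1/√M) ∝ n_i/√M_i.
So x_C₂H₆ in the escaping gas = (n_C₂H₆/√M_C₂H₆) / Σ(n_i/√M_i)
= (4.27/√30.07) / (4.27/√30.07 + 4.66/√17.03) = 0.7787/(0.7787 + 1.129) = 0.408.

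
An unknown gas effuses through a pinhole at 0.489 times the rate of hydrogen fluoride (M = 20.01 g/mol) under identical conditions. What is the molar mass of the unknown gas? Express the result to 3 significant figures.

Since effusion rate ∝ 1/√M, rate_X/rate_HF = √(M_HF/M_X).
0.489 = √(20.01/M_X)
M_X = 20.01 / 0.489² = 20.01 / 0.2391 = 83.7 g/mol

83.7 g/mol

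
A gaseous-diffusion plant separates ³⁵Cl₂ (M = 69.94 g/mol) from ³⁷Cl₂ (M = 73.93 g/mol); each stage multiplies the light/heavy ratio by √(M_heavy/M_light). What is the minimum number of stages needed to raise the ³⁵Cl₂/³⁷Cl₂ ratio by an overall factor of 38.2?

132

Per stage α = (73.93/69.94)^(1/2) = 1.05705^0.5, giving ln α = 0.02774.
Need α^N ≥ 38.2 ⇒ N ≥ ln(38.2) / ln α = 3.643 / 0.02774 = 131.32.
Minimum whole number of stages: N = 132.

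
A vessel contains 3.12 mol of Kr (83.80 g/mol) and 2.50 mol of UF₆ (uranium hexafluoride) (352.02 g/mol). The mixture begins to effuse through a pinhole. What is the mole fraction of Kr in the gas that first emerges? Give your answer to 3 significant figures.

0.719

The effusion rate of species i is ∝ p_i/√M_i ∝ n_i/√M_i.
So x_Kr in the escaping gas = (n_Kr/√M_Kr) / Σ(n_i/√M_i)
= (3.12/√83.80) / (3.12/√83.80 + 2.50/√352.02) = 0.3408/(0.3408 + 0.1332) = 0.719.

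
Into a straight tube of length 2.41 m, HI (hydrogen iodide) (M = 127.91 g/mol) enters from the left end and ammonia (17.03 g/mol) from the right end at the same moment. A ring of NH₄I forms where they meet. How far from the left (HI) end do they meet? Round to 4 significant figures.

Distances travelled in equal time are proportional to diffusion rates, so d_HI/d_NH₃ = √(M_NH₃/M_HI) = √(17.03/127.91) = 0.3649.
With d_HI + d_NH₃ = 2.41 m, d_NH₃ = 2.41/(1 + 0.3649) = 1.766 m.
d_HI = 2.41 − 1.766 = 0.6443 m.

0.6443 m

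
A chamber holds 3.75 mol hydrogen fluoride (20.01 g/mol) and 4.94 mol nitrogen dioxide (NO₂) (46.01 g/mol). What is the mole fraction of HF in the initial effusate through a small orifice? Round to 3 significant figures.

Each component's effusion rate ∝ (its partial pressure)·(1/√M) ∝ n_i/√M_i.
x_HF(eff) = (n_HF/√M_HF) / (n_HF/√M_HF + n_NO₂/√M_NO₂)
= (3.75/√20.01) / (3.75/√20.01 + 4.94/√46.01) = 0.8383/(0.8383 + 0.7283) = 0.535.

0.535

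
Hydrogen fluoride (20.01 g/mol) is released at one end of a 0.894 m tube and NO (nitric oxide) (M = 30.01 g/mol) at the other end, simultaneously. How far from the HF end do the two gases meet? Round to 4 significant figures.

0.4921 m

Graham's law gives d_HF/d_NO = rate_HF/rate_NO = √(M_NO/M_HF) = √(30.01/20.01) = 1.225.
With d_HF + d_NO = 0.894 m, d_NO = 0.894/(1 + 1.225) = 0.4019 m.
d_HF = 0.894 − 0.4019 = 0.4921 m.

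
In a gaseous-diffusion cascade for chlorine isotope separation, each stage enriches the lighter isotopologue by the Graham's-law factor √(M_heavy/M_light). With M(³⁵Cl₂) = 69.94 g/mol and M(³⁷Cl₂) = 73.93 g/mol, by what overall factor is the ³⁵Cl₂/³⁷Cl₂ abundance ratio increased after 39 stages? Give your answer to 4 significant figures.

The single-stage factor is √(M_heavy/M_light), so 39 stages give [√(73.93/69.94)]^39 = (73.93/69.94)^(39/2).
= 1.05705^(39/2) = 2.950.

2.950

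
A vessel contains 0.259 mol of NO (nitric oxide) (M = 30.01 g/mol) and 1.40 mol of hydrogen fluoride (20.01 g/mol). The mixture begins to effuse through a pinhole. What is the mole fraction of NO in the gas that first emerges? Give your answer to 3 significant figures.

0.131

Effusion rate of each component ∝ n_i/√M_i (partial pressure × 1/√M).
x_NO(eff) = (n_NO/√M_NO) / (n_NO/√M_NO + n_HF/√M_HF)
= (0.259/√30.01) / (0.259/√30.01 + 1.40/√20.01) = 0.04728/(0.04728 + 0.3130) = 0.131.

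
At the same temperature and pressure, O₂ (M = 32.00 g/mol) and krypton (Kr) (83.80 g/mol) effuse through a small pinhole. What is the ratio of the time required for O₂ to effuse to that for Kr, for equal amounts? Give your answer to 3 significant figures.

Graham's law gives t_O₂/t_Kr = √(M_O₂/M_Kr) = √(32.00/83.80) = √0.3819 = 0.618.

0.618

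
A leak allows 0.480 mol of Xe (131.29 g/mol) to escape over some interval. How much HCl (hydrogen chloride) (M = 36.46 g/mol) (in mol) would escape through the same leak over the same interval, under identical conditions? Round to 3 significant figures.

0.911 mol

By Graham's law, rate_HCl/rate_Xe = √(M_Xe/M_HCl) = √(131.29/36.46) = √3.601 = 1.898.
So the amount for HCl is 0.480 × 1.898 = 0.911 mol.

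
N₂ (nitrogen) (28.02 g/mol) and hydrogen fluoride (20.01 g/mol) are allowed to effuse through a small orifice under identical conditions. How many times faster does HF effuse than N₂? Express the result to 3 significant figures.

From Graham's law, rate_HF/rate_N₂ = √(M_N₂/M_HF) = √(28.02/20.01) = √1.400 = 1.18.

1.18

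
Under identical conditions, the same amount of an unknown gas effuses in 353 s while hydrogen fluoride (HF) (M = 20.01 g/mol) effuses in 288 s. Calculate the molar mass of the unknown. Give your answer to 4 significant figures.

Using Graham's law: t_X/t_HF = √(M_X/M_HF).
353/288 = 1.226 = √(M_X/20.01)
M_X = 20.01 × 1.226² = 20.01 × 1.502 = 30.06 g/mol

30.06 g/mol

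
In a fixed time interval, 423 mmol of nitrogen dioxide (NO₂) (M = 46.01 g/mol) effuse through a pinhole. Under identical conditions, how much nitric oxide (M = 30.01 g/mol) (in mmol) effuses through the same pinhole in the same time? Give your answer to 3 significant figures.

524 mmol

Since effusion rate ∝ 1/√M, rate_NO/rate_NO₂ = √(M_NO₂/M_NO) = √(46.01/30.01) = √1.533 = 1.238.
So the amount for NO is 423 × 1.238 = 524 mmol.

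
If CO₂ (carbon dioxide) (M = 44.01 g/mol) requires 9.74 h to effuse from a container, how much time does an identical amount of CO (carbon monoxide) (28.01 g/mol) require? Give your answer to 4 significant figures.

Using Graham's law: t_CO/t_CO₂ = √(M_CO/M_CO₂) = √(28.01/44.01) = √0.6364 = 0.7978.
So the time for CO is 9.74 × 0.7978 = 7.770 h.

7.770 h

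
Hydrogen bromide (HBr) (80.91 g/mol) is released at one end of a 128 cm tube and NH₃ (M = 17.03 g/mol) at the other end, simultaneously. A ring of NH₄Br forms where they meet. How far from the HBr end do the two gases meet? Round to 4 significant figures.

40.26 cm

The fronts meet when d_HBr + d_NH₃ = L with d_HBr/d_NH₃ = √(M_NH₃/M_HBr) (Graham's law). Here √(M_NH₃/M_HBr) = √(17.03/80.91) = 0.4588.
With d_HBr + d_NH₃ = 128 cm, d_NH₃ = 128/(1 + 0.4588) = 87.74 cm.
d_HBr = 128 − 87.74 = 40.26 cm.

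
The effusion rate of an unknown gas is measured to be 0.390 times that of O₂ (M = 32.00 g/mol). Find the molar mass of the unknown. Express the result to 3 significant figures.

Graham's law gives rate_X/rate_O₂ = √(M_O₂/M_X).
0.390 = √(32.00/M_X)
M_X = 32.00 / 0.390² = 32.00 / 0.1521 = 210 g/mol

210 g/mol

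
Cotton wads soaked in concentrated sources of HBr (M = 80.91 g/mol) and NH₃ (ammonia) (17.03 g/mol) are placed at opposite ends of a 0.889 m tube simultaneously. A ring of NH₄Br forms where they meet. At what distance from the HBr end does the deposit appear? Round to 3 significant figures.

Distances travelled in equal time are proportional to diffusion rates, so d_HBr/d_NH₃ = √(M_NH₃/M_HBr) = √(17.03/80.91) = 0.4588.
With d_HBr + d_NH₃ = 0.889 m, d_NH₃ = 0.889/(1 + 0.4588) = 0.6094 m.
d_HBr = 0.889 − 0.6094 = 0.280 m.

0.280 m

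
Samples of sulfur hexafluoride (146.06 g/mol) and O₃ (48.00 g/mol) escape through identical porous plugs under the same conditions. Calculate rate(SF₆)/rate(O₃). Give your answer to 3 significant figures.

0.573

Since effusion rate ∝ 1/√M, rate_SF₆/rate_O₃ = √(M_O₃/M_SF₆) = √(48.00/146.06) = √0.3286 = 0.573.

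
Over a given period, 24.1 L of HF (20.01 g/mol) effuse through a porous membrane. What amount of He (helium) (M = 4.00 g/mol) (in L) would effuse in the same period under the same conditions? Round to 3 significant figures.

Using Graham's law: rate_He/rate_HF = √(M_HF/M_He) = √(20.01/4.00) = √5.003 = 2.237.
So the volume for He is 24.1 × 2.237 = 53.9 L.

53.9 L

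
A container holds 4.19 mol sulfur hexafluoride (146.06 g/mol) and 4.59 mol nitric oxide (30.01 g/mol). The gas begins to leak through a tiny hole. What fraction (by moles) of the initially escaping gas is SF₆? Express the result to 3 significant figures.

Effusion rate of each component ∝ n_i/√M_i (partial pressure × 1/√M).
Mole fraction of SF₆ in the effusate = (n_SF₆/√M_SF₆) / (n_SF₆/√M_SF₆ + n_NO/√M_NO)
= (4.19/√146.06) / (4.19/√146.06 + 4.59/√30.01) = 0.3467/(0.3467 + 0.8379) = 0.293.

0.293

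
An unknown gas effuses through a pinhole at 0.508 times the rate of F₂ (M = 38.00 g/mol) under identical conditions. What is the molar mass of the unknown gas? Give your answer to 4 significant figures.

Since effusion rate ∝ 1/√M, rate_X/rate_F₂ = √(M_F₂/M_X).
0.508 = √(38.00/M_X)
M_X = 38.00 / 0.508² = 38.00 / 0.2581 = 147.3 g/mol

147.3 g/mol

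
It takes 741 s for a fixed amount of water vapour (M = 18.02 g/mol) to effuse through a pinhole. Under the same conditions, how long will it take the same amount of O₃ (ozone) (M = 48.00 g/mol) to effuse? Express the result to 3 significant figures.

1210 s

Using Graham's law: t_O₃/t_H₂O = √(M_O₃/M_H₂O) = √(48.00/18.02) = √2.664 = 1.632.
So the time for O₃ is 741 × 1.632 = 1210 s.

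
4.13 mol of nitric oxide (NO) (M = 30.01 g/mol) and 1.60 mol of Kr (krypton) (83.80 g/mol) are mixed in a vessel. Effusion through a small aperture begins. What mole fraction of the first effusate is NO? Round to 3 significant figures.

Rate_i ∝ x_i/√M_i (Graham's law weighted by mole fraction), so the effusate composition follows n_i/√M_i.
Mole fraction of NO in the effusate = (n_NO/√M_NO) / (n_NO/√M_NO + n_Kr/√M_Kr)
= (4.13/√30.01) / (4.13/√30.01 + 1.60/√83.80) = 0.7539/(0.7539 + 0.1748) = 0.812.

0.812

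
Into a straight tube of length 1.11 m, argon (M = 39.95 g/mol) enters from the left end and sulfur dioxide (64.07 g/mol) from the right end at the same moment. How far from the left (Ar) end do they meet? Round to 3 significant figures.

Distances travelled in equal time are proportional to diffusion rates, so d_Ar/d_SO₂ = √(M_SO₂/M_Ar) = √(64.07/39.95) = 1.266.
With d_Ar + d_SO₂ = 1.11 m, d_SO₂ = 1.11/(1 + 1.266) = 0.4898 m.
d_Ar = 1.11 − 0.4898 = 0.620 m.

0.620 m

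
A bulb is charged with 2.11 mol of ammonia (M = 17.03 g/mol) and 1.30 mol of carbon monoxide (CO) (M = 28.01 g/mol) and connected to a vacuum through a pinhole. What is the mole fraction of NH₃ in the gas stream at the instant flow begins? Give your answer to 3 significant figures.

0.675

Effusion rate of each component ∝ n_i/√M_i (partial pressure × 1/√M).
So x_NH₃ in the escaping gas = (n_NH₃/√M_NH₃) / Σ(n_i/√M_i)
= (2.11/√17.03) / (2.11/√17.03 + 1.30/√28.01) = 0.5113/(0.5113 + 0.2456) = 0.675.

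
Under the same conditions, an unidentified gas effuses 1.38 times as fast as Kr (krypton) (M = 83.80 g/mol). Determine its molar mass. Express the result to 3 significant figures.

From Graham's law, rate_X/rate_Kr = √(M_Kr/M_X).
1.38 = √(83.80/M_X)
M_X = 83.80 / 1.38² = 83.80 / 1.904 = 44.0 g/mol

44.0 g/mol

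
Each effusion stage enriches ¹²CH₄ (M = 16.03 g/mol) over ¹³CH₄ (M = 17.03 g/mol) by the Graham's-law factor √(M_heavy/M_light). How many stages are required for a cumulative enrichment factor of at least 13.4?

Per stage α = (17.03/16.03)^(1/2) = 1.06238^0.5, giving ln α = 0.03026.
Need α^N ≥ 13.4 ⇒ N ≥ ln(13.4) / ln α = 2.595 / 0.03026 = 85.77.
So at least 86 stages are needed.

86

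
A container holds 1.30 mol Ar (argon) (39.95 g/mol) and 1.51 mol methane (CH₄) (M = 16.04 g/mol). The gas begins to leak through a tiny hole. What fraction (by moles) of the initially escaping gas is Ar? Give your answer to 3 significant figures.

0.353

Effusion rate of each component ∝ n_i/√M_i (partial pressure × 1/√M).
So x_Ar in the escaping gas = (n_Ar/√M_Ar) / Σ(n_i/√M_i)
= (1.30/√39.95) / (1.30/√39.95 + 1.51/√16.04) = 0.2057/(0.2057 + 0.3770) = 0.353.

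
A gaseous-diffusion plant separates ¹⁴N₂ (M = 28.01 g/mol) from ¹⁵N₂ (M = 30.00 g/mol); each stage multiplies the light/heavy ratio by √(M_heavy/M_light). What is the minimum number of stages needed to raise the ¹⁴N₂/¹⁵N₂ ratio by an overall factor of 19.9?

88

With α = √(30.00/28.01) per stage, ln α = ½ ln(1.07105) = 0.03432.
Need α^N ≥ 19.9 ⇒ N ≥ ln(19.9) / ln α = 2.991 / 0.03432 = 87.15.
Minimum whole number of stages: N = 88.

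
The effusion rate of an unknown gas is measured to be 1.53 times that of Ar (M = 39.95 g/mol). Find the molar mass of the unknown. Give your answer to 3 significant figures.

17.1 g/mol

Since effusion rate ∝ 1/√M, rate_X/rate_Ar = √(M_Ar/M_X).
1.53 = √(39.95/M_X)
M_X = 39.95 / 1.53² = 39.95 / 2.341 = 17.1 g/mol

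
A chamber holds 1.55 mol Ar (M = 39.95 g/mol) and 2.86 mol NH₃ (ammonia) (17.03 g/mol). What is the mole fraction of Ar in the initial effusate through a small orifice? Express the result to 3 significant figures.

Effusion rate of each component ∝ n_i/√M_i (partial pressure × 1/√M).
Mole fraction of Ar in the effusate = (n_Ar/√M_Ar) / (n_Ar/√M_Ar + n_NH₃/√M_NH₃)
= (1.55/√39.95) / (1.55/√39.95 + 2.86/√17.03) = 0.2452/(0.2452 + 0.6930) = 0.261.

0.261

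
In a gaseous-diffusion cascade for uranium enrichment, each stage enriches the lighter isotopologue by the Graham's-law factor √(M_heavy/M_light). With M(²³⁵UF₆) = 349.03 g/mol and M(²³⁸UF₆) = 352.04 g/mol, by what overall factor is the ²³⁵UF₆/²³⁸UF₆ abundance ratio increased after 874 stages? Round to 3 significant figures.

Overall factor = α^874 with α = √(352.04/349.03), i.e. (352.04/349.03)^(874/2).
= 1.00862^437 = 42.6.

42.6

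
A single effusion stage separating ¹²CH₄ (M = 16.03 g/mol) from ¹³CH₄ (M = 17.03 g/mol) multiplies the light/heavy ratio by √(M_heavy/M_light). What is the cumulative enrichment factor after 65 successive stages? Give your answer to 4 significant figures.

7.147

Overall factor = α^65 with α = √(17.03/16.03), i.e. (17.03/16.03)^(65/2).
= 1.06238^(65/2) = 7.147.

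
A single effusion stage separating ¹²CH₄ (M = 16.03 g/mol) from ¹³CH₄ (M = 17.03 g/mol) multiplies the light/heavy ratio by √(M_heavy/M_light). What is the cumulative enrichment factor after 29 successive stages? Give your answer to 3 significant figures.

Overall factor = α^29 with α = √(17.03/16.03), i.e. (17.03/16.03)^(29/2).
= 1.06238^(29/2) = 2.40.

2.40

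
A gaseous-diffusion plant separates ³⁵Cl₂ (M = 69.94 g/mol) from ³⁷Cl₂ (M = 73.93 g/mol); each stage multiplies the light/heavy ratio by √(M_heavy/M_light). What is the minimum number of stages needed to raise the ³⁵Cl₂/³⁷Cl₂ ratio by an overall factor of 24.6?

116

Per stage α = (73.93/69.94)^(1/2) = 1.05705^0.5, giving ln α = 0.02774.
Need α^N ≥ 24.6 ⇒ N ≥ ln(24.6) / ln α = 3.203 / 0.02774 = 115.45.
Rounding up, N = 116 stages.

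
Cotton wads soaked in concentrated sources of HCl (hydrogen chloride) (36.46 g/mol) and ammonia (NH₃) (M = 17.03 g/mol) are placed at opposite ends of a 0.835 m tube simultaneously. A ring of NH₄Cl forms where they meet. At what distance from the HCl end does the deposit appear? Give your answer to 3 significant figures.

0.339 m

In equal time, each gas travels a distance ∝ its rate ∝ 1/√M, so d_HCl/d_NH₃ = √(M_NH₃/M_HCl) = √(17.03/36.46) = 0.6834.
With d_HCl + d_NH₃ = 0.835 m, d_NH₃ = 0.835/(1 + 0.6834) = 0.4960 m.
d_HCl = 0.835 − 0.4960 = 0.339 m.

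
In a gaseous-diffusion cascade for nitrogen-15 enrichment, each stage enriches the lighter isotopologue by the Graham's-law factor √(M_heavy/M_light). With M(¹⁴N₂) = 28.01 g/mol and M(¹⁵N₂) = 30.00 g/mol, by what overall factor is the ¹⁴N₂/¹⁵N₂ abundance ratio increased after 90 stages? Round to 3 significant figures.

Each stage multiplies the ratio by α = √(30.00/28.01), so after 90 stages the overall factor is α^90 = (30.00/28.01)^(90/2).
= 1.07105^45 = 21.9.

21.9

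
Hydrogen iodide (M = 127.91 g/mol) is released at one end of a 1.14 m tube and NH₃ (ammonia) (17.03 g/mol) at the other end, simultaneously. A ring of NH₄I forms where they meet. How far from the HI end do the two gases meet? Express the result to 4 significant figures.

0.3048 m

Distances travelled in equal time are proportional to diffusion rates, so d_HI/d_NH₃ = √(M_NH₃/M_HI) = √(17.03/127.91) = 0.3649.
With d_HI + d_NH₃ = 1.14 m, d_NH₃ = 1.14/(1 + 0.3649) = 0.8352 m.
d_HI = 1.14 − 0.8352 = 0.3048 m.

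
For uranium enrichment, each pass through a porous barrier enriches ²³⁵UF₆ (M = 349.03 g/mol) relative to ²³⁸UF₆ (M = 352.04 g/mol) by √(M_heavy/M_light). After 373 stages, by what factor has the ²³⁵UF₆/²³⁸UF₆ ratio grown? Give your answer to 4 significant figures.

4.960

Overall factor = α^373 with α = √(352.04/349.03), i.e. (352.04/349.03)^(373/2).
= 1.00862^(373/2) = 4.960.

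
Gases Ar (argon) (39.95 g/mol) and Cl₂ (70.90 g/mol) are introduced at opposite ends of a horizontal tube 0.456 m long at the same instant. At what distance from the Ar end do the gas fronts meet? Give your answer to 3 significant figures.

The fronts meet when d_Ar + d_Cl₂ = L with d_Ar/d_Cl₂ = √(M_Cl₂/M_Ar) (Graham's law). Here √(M_Cl₂/M_Ar) = √(70.90/39.95) = 1.332.
With d_Ar + d_Cl₂ = 0.456 m, d_Cl₂ = 0.456/(1 + 1.332) = 0.1955 m.
d_Ar = 0.456 − 0.1955 = 0.260 m.

0.260 m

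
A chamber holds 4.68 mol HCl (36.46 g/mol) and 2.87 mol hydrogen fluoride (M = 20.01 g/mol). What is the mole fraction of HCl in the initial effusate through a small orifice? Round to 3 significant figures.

Rate_i ∝ x_i/√M_i (Graham's law weighted by mole fraction), so the effusate composition follows n_i/√M_i.
Mole fraction of HCl in the effusate = (n_HCl/√M_HCl) / (n_HCl/√M_HCl + n_HF/√M_HF)
= (4.68/√36.46) / (4.68/√36.46 + 2.87/√20.01) = 0.7751/(0.7751 + 0.6416) = 0.547.

0.547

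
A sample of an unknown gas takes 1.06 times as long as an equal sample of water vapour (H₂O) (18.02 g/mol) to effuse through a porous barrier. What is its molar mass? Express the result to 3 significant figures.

From Graham's law, t_X/t_H₂O = √(M_X/M_H₂O).
1.06 = √(M_X/18.02)
M_X = 18.02 × 1.06² = 18.02 × 1.124 = 20.2 g/mol

20.2 g/mol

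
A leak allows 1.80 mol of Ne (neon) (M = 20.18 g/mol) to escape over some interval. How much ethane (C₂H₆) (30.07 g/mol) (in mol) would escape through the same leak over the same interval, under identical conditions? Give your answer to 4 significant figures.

From Graham's law, rate_C₂H₆/rate_Ne = √(M_Ne/M_C₂H₆) = √(20.18/30.07) = √0.6711 = 0.8192.
So the amount for C₂H₆ is 1.80 × 0.8192 = 1.475 mol.

1.475 mol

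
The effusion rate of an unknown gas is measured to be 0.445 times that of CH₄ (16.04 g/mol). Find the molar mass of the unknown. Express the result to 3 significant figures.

81.0 g/mol

Since effusion rate ∝ 1/√M, rate_X/rate_CH₄ = √(M_CH₄/M_X).
0.445 = √(16.04/M_X)
M_X = 16.04 / 0.445² = 16.04 / 0.1980 = 81.0 g/mol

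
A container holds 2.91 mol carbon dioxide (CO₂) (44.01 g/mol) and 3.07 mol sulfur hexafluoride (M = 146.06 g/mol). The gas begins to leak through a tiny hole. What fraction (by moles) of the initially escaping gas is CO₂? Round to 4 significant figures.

0.6333

Effusion rate of each component ∝ n_i/√M_i (partial pressure × 1/√M).
So x_CO₂ in the escaping gas = (n_CO₂/√M_CO₂) / Σ(n_i/√M_i)
= (2.91/√44.01) / (2.91/√44.01 + 3.07/√146.06) = 0.4386/(0.4386 + 0.2540) = 0.6333.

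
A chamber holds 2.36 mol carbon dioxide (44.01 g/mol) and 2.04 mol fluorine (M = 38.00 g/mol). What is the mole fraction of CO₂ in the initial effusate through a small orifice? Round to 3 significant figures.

The effusion rate of species i is ∝ p_i/√M_i ∝ n_i/√M_i.
So x_CO₂ in the escaping gas = (n_CO₂/√M_CO₂) / Σ(n_i/√M_i)
= (2.36/√44.01) / (2.36/√44.01 + 2.04/√38.00) = 0.3557/(0.3557 + 0.3309) = 0.518.

0.518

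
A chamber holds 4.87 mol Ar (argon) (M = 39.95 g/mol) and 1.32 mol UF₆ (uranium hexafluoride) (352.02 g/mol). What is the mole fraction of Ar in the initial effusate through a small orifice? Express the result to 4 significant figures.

Each component's effusion rate ∝ (its partial pressure)·(1/√M) ∝ n_i/√M_i.
So x_Ar in the escaping gas = (n_Ar/√M_Ar) / Σ(n_i/√M_i)
= (4.87/√39.95) / (4.87/√39.95 + 1.32/√352.02) = 0.7705/(0.7705 + 0.07035) = 0.9163.

0.9163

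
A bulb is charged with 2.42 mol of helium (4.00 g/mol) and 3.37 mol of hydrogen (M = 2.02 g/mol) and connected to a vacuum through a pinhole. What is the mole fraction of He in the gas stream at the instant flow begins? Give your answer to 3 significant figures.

Effusion rate of each component ∝ n_i/√M_i (partial pressure × 1/√M).
So x_He in the escaping gas = (n_He/√M_He) / Σ(n_i/√M_i)
= (2.42/√4.00) / (2.42/√4.00 + 3.37/√2.02) = 1.210/(1.210 + 2.371) = 0.338.

0.338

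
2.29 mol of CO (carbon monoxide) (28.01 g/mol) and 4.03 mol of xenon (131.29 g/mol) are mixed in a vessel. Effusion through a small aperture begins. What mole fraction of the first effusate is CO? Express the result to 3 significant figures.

Each component's effusion rate ∝ (its partial pressure)·(1/√M) ∝ n_i/√M_i.
Mole fraction of CO in the effusate = (n_CO/√M_CO) / (n_CO/√M_CO + n_Xe/√M_Xe)
= (2.29/√28.01) / (2.29/√28.01 + 4.03/√131.29) = 0.4327/(0.4327 + 0.3517) = 0.552.

0.552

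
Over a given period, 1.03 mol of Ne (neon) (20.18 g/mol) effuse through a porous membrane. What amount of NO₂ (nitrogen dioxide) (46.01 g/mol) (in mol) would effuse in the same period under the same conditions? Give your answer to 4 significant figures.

0.6821 mol

By Graham's law, rate_NO₂/rate_Ne = √(M_Ne/M_NO₂) = √(20.18/46.01) = √0.4386 = 0.6623.
So the amount for NO₂ is 1.03 × 0.6623 = 0.6821 mol.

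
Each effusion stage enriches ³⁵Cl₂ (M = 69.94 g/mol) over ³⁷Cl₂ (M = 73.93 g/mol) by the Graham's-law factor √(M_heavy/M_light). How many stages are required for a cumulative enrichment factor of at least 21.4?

111

Per stage α = (73.93/69.94)^(1/2) = 1.05705^0.5, giving ln α = 0.02774.
Need α^N ≥ 21.4 ⇒ N ≥ ln(21.4) / ln α = 3.063 / 0.02774 = 110.43.
Rounding up, N = 111 stages.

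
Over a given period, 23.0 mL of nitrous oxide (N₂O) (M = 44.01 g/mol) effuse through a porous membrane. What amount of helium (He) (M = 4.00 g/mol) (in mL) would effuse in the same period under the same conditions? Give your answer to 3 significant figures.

76.3 mL

From Graham's law, rate_He/rate_N₂O = √(M_N₂O/M_He) = √(44.01/4.00) = √11.00 = 3.317.
So the volume for He is 23.0 × 3.317 = 76.3 mL.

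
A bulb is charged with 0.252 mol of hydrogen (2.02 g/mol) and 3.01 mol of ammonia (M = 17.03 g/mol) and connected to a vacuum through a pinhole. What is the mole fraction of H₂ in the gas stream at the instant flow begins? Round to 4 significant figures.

0.1956

Each component's effusion rate ∝ (its partial pressure)·(1/√M) ∝ n_i/√M_i.
x_H₂(eff) = (n_H₂/√M_H₂) / (n_H₂/√M_H₂ + n_NH₃/√M_NH₃)
= (0.252/√2.02) / (0.252/√2.02 + 3.01/√17.03) = 0.1773/(0.1773 + 0.7294) = 0.1956.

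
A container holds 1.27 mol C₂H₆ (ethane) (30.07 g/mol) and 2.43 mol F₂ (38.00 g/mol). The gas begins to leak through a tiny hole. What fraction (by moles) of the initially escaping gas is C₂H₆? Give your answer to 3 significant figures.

The effusion rate of species i is ∝ p_i/√M_i ∝ n_i/√M_i.
So x_C₂H₆ in the escaping gas = (n_C₂H₆/√M_C₂H₆) / Σ(n_i/√M_i)
= (1.27/√30.07) / (1.27/√30.07 + 2.43/√38.00) = 0.2316/(0.2316 + 0.3942) = 0.370.

0.370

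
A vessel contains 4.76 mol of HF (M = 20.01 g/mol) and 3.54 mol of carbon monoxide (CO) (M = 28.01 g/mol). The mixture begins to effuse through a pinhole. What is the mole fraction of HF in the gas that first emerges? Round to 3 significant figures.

Each component's effusion rate ∝ (its partial pressure)·(1/√M) ∝ n_i/√M_i.
So x_HF in the escaping gas = (n_HF/√M_HF) / Σ(n_i/√M_i)
= (4.76/√20.01) / (4.76/√20.01 + 3.54/√28.01) = 1.064/(1.064 + 0.6689) = 0.614.

0.614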